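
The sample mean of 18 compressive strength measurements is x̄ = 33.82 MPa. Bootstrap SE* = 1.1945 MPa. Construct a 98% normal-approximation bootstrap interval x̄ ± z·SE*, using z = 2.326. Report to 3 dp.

(31.042, 36.598)

Margin = 2.326 × 1.1945 = 2.7784
Interval: 33.82 ± 2.7784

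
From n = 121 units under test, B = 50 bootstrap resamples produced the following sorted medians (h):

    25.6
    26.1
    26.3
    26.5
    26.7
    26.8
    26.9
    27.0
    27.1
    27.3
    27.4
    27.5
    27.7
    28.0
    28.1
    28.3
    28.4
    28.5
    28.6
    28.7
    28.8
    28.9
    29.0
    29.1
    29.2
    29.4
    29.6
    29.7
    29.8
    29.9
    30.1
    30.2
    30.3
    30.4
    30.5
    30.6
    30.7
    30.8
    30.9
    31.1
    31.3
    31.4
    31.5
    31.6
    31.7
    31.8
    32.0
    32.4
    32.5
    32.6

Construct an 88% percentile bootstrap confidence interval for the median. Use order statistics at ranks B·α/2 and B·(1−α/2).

α = 0.12; lower rank = 50 × 0.060 = 3; upper rank = 50 × 0.940 = 47.
The 3rd smallest replicate is 26.3; the 47th is 32.0.

(26.3, 32.0)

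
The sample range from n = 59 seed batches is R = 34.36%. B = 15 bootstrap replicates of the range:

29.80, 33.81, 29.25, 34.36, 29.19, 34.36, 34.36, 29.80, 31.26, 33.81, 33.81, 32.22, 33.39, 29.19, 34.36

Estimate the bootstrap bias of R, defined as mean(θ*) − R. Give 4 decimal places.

bias = −2.1620

mean(θ*) = (29.80 + 33.81 + 29.25 + 34.36 + 29.19 + 34.36 + 34.36 + 29.80 + 31.26 + 33.81 + 33.81 + 32.22 + 33.39 + 29.19 + 34.36) / 15 = 32.19800
bias = 32.19800 − 34.36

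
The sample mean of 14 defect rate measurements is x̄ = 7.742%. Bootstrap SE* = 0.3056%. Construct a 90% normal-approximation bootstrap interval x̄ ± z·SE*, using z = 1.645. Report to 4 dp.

Margin = 1.645 × 0.3056 = 0.50271
Interval: 7.742 ± 0.50271

(7.2393, 8.2447)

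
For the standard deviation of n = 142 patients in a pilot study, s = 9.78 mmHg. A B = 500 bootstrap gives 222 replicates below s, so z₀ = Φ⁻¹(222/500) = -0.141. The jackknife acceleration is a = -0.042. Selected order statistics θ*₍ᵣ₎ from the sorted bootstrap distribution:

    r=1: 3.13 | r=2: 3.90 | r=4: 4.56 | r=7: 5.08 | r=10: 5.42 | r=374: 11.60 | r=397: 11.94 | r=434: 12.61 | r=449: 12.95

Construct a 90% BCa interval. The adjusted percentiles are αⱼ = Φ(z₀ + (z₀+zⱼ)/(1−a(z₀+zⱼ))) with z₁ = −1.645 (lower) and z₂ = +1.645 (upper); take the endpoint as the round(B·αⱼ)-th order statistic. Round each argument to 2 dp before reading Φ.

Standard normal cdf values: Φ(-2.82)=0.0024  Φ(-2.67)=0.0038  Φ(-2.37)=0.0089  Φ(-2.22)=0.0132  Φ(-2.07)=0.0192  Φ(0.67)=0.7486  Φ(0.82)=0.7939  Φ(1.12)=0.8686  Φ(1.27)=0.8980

Lower: z₀ + z₁ = -0.141 + (-1.645) = -1.786; 1 − a(z₀+z₁) = 1 − (-0.042)(-1.786) = 0.9250; argument = -0.141 + (-1.786)/0.9250 = -2.0718 → -2.07.
α₁ = Φ(-2.07) = 0.0192; rank = round(500 × 0.0192) = 10; θ*₍10₎ = 5.42.
Upper: z₀ + z₂ = 1.504; 1 − a(z₀+z₂) = 1.0632; argument = 1.2736 → 1.27; α₂ = 0.8980; rank = 449; θ*₍449₎ = 12.95.

(5.42, 12.95)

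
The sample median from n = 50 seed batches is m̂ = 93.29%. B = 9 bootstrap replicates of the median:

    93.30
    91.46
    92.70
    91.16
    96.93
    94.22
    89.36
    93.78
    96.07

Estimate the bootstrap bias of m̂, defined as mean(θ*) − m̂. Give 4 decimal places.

bias = −0.0700

mean(θ*) = (93.30 + 91.46 + 92.70 + 91.16 + 96.93 + 94.22 + 89.36 + 93.78 + 96.07) / 9 = 93.22000
bias = 93.22000 − 93.29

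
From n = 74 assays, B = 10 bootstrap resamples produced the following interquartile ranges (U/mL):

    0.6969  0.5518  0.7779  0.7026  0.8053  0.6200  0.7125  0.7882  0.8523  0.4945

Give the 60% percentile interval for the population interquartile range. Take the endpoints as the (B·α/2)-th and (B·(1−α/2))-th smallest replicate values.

Sorted replicates: 0.4945, 0.5518, 0.6200, 0.6969, 0.7026, 0.7125, 0.7779, 0.7882, 0.8053, 0.8523
α = 0.40; lower rank = 10 × 0.200 = 2; upper rank = 10 × 0.800 = 8.
The 2nd smallest replicate is 0.5518; the 8th is 0.7882.

(0.5518, 0.7882)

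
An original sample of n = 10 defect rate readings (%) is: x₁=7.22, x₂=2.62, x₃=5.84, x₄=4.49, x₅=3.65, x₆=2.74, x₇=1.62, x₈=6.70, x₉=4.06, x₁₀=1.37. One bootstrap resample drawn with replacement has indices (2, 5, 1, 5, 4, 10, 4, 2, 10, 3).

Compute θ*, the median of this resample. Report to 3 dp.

Resample values: 2.62, 3.65, 7.22, 3.65, 4.49, 1.37, 4.49, 2.62, 1.37, 5.84.
Sorted: 1.37, 1.37, 2.62, 2.62, 3.65, 3.65, 4.49, 4.49, 5.84, 7.22
Median = average of the two middle values = 3.650

θ* = 3.650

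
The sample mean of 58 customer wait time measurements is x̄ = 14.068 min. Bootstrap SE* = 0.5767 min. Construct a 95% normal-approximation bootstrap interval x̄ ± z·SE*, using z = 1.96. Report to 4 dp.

(12.9377, 15.1983)

Margin = 1.96 × 0.5767 = 1.13033
Interval: 14.068 ± 1.13033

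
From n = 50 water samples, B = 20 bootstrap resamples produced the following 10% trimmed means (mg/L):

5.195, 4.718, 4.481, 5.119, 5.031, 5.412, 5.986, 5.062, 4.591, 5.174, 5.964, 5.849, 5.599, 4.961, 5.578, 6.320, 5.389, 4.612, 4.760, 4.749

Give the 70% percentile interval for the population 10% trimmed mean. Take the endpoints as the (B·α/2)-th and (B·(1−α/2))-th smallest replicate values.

(4.612, 5.849)

Sorted replicates: 4.481, 4.591, 4.612, 4.718, 4.749, 4.760, 4.961, 5.031, 5.062, 5.119, 5.174, 5.195, 5.389, 5.412, 5.578, 5.599, 5.849, 5.964, 5.986, 6.320
α = 0.30; lower rank = 20 × 0.150 = 3; upper rank = 20 × 0.850 = 17.
The 3rd smallest replicate is 4.612; the 17th is 5.849.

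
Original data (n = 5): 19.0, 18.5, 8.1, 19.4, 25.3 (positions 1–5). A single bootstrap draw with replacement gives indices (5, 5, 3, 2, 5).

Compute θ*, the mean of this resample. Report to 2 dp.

Resample values: 25.3, 25.3, 8.1, 18.5, 25.3.
Mean = (25.3 + 25.3 + 8.1 + 18.5 + 25.3) / 5 = 102.50 / 5 = 20.50

θ* = 20.50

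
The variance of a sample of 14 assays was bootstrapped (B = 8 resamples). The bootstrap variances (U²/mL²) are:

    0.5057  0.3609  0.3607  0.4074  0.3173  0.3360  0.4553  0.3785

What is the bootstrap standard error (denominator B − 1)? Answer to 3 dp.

Bootstrap SE is the standard deviation of the 8 replicate variances.
Mean of replicates: (0.5057 + 0.3609 + 0.3607 + 0.4074 + 0.3173 + 0.3360 + 0.4553 + 0.3785) / 8 = 3.12180 / 8 = 0.39022
Sum of squared deviations: (+0.11548)² + (−0.02932)² + (−0.02952)² + (+0.01717)² + (−0.07292)² + (−0.05422)² + (+0.06507)² + (−0.01172)² = 0.02799
Variance = 0.02799 / 7 = 0.00400
SE* = √0.00400

SE* = 0.063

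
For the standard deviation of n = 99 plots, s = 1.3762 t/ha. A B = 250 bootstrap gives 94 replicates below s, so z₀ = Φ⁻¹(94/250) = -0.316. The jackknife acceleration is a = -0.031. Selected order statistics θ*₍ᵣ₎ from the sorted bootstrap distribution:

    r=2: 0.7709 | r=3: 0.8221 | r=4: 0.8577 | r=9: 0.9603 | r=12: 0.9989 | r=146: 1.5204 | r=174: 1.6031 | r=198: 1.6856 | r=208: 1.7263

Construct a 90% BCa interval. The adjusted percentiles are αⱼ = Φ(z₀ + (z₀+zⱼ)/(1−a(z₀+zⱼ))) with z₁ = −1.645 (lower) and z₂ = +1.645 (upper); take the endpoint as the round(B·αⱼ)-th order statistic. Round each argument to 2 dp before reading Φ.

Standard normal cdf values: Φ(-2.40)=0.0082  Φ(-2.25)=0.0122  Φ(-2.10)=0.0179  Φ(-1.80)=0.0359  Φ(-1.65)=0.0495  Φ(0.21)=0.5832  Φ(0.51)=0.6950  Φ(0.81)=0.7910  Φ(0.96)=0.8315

Lower: z₀ + z₁ = -0.316 + (-1.645) = -1.961; 1 − a(z₀+z₁) = 1 − (-0.031)(-1.961) = 0.9392; argument = -0.316 + (-1.961)/0.9392 = -2.4039 → -2.40.
α₁ = Φ(-2.40) = 0.0082; rank = round(250 × 0.0082) = 2; θ*₍2₎ = 0.7709.
Upper: z₀ + z₂ = 1.329; 1 − a(z₀+z₂) = 1.0412; argument = 0.9604 → 0.96; α₂ = 0.8315; rank = 208; θ*₍208₎ = 1.7263.

(0.7709, 1.7263)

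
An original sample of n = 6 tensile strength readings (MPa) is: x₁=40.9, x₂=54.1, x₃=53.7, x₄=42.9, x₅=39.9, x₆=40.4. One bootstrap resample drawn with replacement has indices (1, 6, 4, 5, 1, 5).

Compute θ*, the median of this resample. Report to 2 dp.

Resample values: 40.9, 40.4, 42.9, 39.9, 40.9, 39.9.
Sorted: 39.9, 39.9, 40.4, 40.9, 40.9, 42.9
Median = average of the two middle values = 40.65

θ* = 40.65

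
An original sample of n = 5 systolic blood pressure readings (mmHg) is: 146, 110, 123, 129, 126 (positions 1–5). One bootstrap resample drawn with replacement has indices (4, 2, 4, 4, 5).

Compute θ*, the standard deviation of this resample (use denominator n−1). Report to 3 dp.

Resample values: 129, 110, 129, 129, 126.
Mean = 124.6000; sum of squared deviations = 273.2000
s² = 273.2000 / 4 = 68.3000
s = √68.3000 = 8.264

θ* = 8.264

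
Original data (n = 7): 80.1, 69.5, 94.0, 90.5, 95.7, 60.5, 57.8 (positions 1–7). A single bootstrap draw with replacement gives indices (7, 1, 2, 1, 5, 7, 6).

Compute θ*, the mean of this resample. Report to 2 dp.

θ* = 71.64

Resample values: 57.8, 80.1, 69.5, 80.1, 95.7, 57.8, 60.5.
Mean = (57.8 + 80.1 + 69.5 + 80.1 + 95.7 + 57.8 + 60.5) / 7 = 501.50 / 7 = 71.64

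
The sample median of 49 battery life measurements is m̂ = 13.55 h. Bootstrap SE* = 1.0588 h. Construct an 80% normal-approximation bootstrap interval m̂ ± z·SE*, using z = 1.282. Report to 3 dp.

Margin = 1.282 × 1.0588 = 1.3574
Interval: 13.55 ± 1.3574

(12.193, 14.907)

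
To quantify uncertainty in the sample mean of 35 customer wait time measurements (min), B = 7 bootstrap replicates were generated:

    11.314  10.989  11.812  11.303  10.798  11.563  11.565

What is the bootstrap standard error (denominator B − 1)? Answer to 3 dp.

SE* = 0.352

Bootstrap SE is the standard deviation of the 7 replicate means.
Mean of replicates: (11.314 + 10.989 + 11.812 + 11.303 + 10.798 + 11.563 + 11.565) / 7 = 79.3440 / 7 = 11.3349
Sum of squared deviations: (−0.0209)² + (−0.3459)² + (+0.4771)² + (−0.0319)² + (−0.5369)² + (+0.2281)² + (+0.2301)² = 0.7420
Variance = 0.7420 / 6 = 0.1237
SE* = √0.1237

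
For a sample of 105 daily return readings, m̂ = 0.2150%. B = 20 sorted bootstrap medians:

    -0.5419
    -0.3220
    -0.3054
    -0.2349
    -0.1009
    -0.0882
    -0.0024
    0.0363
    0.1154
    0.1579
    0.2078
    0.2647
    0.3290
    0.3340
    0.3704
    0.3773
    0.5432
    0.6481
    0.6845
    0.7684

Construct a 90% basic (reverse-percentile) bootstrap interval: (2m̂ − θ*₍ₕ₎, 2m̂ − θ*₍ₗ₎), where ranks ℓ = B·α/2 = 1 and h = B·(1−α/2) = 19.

(-0.2545, 0.9719)

Percentile endpoints at ranks 1 and 19: θ*₍1₎ = -0.5419, θ*₍19₎ = 0.6845.
Basic interval reflects these around m̂:
  lower = 2 × 0.2150 − 0.6845 = -0.2545
  upper = 2 × 0.2150 − -0.5419 = 0.9719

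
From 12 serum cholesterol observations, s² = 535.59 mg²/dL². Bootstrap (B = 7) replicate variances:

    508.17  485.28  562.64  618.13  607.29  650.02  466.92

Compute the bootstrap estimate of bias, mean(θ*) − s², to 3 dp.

mean(θ*) = (508.17 + 485.28 + 562.64 + 618.13 + 607.29 + 650.02 + 466.92) / 7 = 556.9214
bias = 556.9214 − 535.59

bias = +21.331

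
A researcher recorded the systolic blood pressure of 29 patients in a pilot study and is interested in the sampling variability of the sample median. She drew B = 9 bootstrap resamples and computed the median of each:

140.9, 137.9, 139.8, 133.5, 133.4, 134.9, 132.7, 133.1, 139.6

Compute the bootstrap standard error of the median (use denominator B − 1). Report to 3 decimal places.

SE* = 3.320

Bootstrap SE is the standard deviation of the 9 replicate medians.
Mean of replicates: (140.9 + 137.9 + 139.8 + 133.5 + 133.4 + 134.9 + 132.7 + 133.1 + 139.6) / 9 = 1225.8000 / 9 = 136.2000
Sum of squared deviations: (+4.7000)² + (+1.7000)² + (+3.6000)² + (−2.7000)² + (−2.8000)² + (−1.3000)² + (−3.5000)² + (−3.1000)² + (+3.4000)² = 88.1800
Variance = 88.1800 / 8 = 11.0225
SE* = √11.0225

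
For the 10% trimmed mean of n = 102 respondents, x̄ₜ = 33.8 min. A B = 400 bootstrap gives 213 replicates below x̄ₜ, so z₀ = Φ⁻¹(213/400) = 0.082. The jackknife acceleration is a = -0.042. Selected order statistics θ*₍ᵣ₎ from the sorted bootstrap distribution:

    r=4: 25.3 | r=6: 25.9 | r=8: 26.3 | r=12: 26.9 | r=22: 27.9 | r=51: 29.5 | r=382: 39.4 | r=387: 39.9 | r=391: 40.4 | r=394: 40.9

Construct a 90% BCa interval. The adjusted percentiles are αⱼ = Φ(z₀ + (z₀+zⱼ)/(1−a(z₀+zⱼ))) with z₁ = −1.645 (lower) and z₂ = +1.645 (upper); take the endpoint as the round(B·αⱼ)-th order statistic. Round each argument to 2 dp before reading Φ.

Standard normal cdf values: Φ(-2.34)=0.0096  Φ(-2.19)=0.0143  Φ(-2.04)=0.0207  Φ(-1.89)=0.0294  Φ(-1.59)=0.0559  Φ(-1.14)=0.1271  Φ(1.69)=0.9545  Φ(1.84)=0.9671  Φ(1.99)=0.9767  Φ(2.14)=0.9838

(27.9, 39.4)

Lower: z₀ + z₁ = 0.082 + (-1.645) = -1.563; 1 − a(z₀+z₁) = 1 − (-0.042)(-1.563) = 0.9344; argument = 0.082 + (-1.563)/0.9344 = -1.5908 → -1.59.
α₁ = Φ(-1.59) = 0.0559; rank = round(400 × 0.0559) = 22; θ*₍22₎ = 27.9.
Upper: z₀ + z₂ = 1.727; 1 − a(z₀+z₂) = 1.0725; argument = 1.6922 → 1.69; α₂ = 0.9545; rank = 382; θ*₍382₎ = 39.4.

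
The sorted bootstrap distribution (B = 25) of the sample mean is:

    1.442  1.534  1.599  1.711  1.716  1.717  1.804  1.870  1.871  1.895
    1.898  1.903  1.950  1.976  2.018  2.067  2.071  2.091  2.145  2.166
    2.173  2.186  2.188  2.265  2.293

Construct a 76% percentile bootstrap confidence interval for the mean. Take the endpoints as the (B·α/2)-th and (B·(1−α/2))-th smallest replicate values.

(1.599, 2.186)

α = 0.24; lower rank = 25 × 0.120 = 3; upper rank = 25 × 0.880 = 22.
The 3rd smallest replicate is 1.599; the 22nd is 2.186.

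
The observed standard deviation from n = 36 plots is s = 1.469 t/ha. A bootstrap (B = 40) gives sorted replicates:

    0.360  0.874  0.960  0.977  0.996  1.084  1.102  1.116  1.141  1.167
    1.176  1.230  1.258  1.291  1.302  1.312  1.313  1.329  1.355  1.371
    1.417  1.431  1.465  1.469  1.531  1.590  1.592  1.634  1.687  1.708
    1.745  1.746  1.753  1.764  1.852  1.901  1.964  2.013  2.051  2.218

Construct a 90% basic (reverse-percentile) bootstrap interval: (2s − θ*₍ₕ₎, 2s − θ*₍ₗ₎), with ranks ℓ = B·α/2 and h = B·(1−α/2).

Percentile endpoints at ranks 2 and 38: θ*₍2₎ = 0.874, θ*₍38₎ = 2.013.
Basic interval reflects these around s:
  lower = 2 × 1.469 − 2.013 = 0.925
  upper = 2 × 1.469 − 0.874 = 2.064

(0.925, 2.064)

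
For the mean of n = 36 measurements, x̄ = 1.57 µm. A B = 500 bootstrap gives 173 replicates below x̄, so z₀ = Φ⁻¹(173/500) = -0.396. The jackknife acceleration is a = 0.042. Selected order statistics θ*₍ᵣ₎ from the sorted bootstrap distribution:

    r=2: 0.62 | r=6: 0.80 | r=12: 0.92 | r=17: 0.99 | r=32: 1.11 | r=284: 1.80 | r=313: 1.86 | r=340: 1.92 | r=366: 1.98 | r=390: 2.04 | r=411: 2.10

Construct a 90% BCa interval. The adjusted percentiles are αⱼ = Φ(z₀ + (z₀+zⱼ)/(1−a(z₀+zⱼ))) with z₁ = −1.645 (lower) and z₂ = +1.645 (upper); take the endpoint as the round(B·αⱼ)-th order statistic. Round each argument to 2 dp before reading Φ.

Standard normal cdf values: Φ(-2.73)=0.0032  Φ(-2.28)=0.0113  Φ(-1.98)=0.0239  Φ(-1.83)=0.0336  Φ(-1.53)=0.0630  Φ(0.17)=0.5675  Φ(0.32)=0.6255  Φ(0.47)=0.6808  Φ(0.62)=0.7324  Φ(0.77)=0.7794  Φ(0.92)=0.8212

Lower: z₀ + z₁ = -0.396 + (-1.645) = -2.041; 1 − a(z₀+z₁) = 1 − (0.042)(-2.041) = 1.0857; argument = -0.396 + (-2.041)/1.0857 = -2.2759 → -2.28.
α₁ = Φ(-2.28) = 0.0113; rank = round(500 × 0.0113) = 6; θ*₍6₎ = 0.80.
Upper: z₀ + z₂ = 1.249; 1 − a(z₀+z₂) = 0.9475; argument = 0.9221 → 0.92; α₂ = 0.8212; rank = 411; θ*₍411₎ = 2.10.

(0.80, 2.10)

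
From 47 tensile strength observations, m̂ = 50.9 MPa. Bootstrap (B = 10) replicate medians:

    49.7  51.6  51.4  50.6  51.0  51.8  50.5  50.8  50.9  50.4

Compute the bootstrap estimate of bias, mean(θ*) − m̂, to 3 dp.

mean(θ*) = (49.7 + 51.6 + 51.4 + 50.6 + 51.0 + 51.8 + 50.5 + 50.8 + 50.9 + 50.4) / 10 = 50.8700
bias = 50.8700 − 50.9

bias = −0.030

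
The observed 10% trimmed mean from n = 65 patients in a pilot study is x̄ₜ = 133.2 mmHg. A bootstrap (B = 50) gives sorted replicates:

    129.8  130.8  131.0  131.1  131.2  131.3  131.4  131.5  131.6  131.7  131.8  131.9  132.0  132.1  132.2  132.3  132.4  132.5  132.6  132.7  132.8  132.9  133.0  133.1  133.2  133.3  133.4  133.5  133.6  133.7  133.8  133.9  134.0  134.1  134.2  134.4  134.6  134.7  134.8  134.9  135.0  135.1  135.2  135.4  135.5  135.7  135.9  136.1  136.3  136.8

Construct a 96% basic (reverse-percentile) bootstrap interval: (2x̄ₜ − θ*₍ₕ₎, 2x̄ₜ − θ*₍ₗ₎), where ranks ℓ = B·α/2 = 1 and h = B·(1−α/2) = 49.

Percentile endpoints at ranks 1 and 49: θ*₍1₎ = 129.8, θ*₍49₎ = 136.3.
Basic interval reflects these around x̄ₜ:
  lower = 2 × 133.2 − 136.3 = 130.1
  upper = 2 × 133.2 − 129.8 = 136.6

(130.1, 136.6)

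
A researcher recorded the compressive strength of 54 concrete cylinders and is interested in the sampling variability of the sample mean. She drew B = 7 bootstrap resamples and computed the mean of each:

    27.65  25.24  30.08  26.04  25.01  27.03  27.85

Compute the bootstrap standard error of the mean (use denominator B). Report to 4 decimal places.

Bootstrap SE is the standard deviation of the 7 replicate means.
Mean of replicates: (27.65 + 25.24 + 30.08 + 26.04 + 25.01 + 27.03 + 27.85) / 7 = 188.90000 / 7 = 26.98571
Sum of squared deviations: (+0.66429)² + (−1.74571)² + (+3.09429)² + (−0.94571)² + (−1.97571)² + (+0.04429)² + (+0.86429)² = 18.61017
Variance = 18.61017 / 7 = 2.65860
SE* = √2.65860

SE* = 1.6305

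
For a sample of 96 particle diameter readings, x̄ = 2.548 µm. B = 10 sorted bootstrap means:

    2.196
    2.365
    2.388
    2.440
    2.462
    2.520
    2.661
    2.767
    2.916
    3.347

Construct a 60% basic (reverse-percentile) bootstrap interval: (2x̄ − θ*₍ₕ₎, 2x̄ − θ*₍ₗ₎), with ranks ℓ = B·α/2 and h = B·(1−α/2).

Percentile endpoints at ranks 2 and 8: θ*₍2₎ = 2.365, θ*₍8₎ = 2.767.
Basic interval reflects these around x̄:
  lower = 2 × 2.548 − 2.767 = 2.329
  upper = 2 × 2.548 − 2.365 = 2.731

(2.329, 2.731)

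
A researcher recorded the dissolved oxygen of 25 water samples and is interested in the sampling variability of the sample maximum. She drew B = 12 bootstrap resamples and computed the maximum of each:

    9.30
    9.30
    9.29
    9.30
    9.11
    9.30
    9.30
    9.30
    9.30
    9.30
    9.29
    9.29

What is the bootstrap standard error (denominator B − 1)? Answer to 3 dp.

SE* = 0.054

Bootstrap SE is the standard deviation of the 12 replicate maximums.
Mean of replicates: (9.30 + 9.30 + 9.29 + 9.30 + 9.11 + 9.30 + 9.30 + 9.30 + 9.30 + 9.30 + 9.29 + 9.29) / 12 = 111.3800 / 12 = 9.2817
Sum of squared deviations: (+0.0183)² + (+0.0183)² + (+0.0083)² + (+0.0183)² + (−0.1717)² + (+0.0183)² + (+0.0183)² + (+0.0183)² + (+0.0183)² + (+0.0183)² + (+0.0083)² + (+0.0083)² = 0.0324
Variance = 0.0324 / 11 = 0.0029
SE* = √0.0029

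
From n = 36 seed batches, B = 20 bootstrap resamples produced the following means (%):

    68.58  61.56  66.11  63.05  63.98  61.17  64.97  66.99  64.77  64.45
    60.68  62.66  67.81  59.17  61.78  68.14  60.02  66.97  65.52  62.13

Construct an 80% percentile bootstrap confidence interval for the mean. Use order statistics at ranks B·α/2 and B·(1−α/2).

Sorted replicates: 59.17, 60.02, 60.68, 61.17, 61.56, 61.78, 62.13, 62.66, 63.05, 63.98, 64.45, 64.77, 64.97, 65.52, 66.11, 66.97, 66.99, 67.81, 68.14, 68.58
α = 0.20; lower rank = 20 × 0.100 = 2; upper rank = 20 × 0.900 = 18.
The 2nd smallest replicate is 60.02; the 18th is 67.81.

(60.02, 67.81)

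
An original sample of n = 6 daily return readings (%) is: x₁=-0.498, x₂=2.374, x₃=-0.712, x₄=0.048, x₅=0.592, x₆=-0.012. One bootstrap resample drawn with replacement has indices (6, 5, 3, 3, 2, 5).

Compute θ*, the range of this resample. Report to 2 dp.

Resample values: -0.012, 0.592, -0.712, -0.712, 2.374, 0.592.
Range = 2.374 − -0.712 = 3.09

θ* = 3.09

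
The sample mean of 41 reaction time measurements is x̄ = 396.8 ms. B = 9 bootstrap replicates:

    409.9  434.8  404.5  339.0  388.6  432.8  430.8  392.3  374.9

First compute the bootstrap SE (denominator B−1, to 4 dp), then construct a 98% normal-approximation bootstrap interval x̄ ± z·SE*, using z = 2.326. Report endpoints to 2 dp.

Mean of replicates = 400.8444; sum of squared deviations = 7887.6222; SE* = √(7887.6222/8) = 31.3999
Margin = 2.326 × 31.3999 = 73.036
Interval: 396.8 ± 73.036

(323.76, 469.84)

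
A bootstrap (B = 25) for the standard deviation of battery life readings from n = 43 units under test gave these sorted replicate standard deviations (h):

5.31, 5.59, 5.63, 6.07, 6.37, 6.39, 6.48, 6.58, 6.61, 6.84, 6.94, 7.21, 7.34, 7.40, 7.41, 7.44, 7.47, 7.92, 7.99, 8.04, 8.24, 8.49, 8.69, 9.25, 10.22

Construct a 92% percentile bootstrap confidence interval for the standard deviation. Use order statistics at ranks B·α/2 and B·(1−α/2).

α = 0.08; lower rank = 25 × 0.040 = 1; upper rank = 25 × 0.960 = 24.
The 1st smallest replicate is 5.31; the 24th is 9.25.

(5.31, 9.25)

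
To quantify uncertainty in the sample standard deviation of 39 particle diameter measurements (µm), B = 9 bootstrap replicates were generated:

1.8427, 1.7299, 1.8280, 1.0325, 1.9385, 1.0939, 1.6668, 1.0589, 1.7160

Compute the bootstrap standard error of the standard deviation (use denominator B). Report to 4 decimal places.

Bootstrap SE is the standard deviation of the 9 replicate standard deviations.
Mean of replicates: (1.8427 + 1.7299 + 1.8280 + 1.0325 + 1.9385 + 1.0939 + 1.6668 + 1.0589 + 1.7160) / 9 = 13.90720 / 9 = 1.54524
Sum of squared deviations: (+0.29746)² + (+0.18466)² + (+0.28276)² + (−0.51274)² + (+0.39326)² + (−0.45134)² + (+0.12156)² + (−0.48634)² + (+0.17076)² = 1.10426
Variance = 1.10426 / 9 = 0.12270
SE* = √0.12270

SE* = 0.3503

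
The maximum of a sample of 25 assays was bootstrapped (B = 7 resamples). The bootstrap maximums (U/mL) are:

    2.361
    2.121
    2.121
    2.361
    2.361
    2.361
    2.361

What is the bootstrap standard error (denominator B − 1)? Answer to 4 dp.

Bootstrap SE is the standard deviation of the 7 replicate maximums.
Mean of replicates: (2.361 + 2.121 + 2.121 + 2.361 + 2.361 + 2.361 + 2.361) / 7 = 16.04700 / 7 = 2.29243
Sum of squared deviations: (+0.06857)² + (−0.17143)² + (−0.17143)² + (+0.06857)² + (+0.06857)² + (+0.06857)² + (+0.06857)² = 0.08229
Variance = 0.08229 / 6 = 0.01371
SE* = √0.01371

SE* = 0.1171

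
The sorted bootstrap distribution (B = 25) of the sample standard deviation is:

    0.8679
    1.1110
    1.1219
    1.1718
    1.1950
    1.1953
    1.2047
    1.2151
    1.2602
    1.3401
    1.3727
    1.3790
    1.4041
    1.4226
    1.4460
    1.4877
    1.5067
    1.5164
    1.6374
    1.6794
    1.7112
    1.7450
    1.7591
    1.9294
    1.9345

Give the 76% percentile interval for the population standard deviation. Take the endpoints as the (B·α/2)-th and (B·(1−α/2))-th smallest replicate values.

(1.1219, 1.7450)

α = 0.24; lower rank = 25 × 0.120 = 3; upper rank = 25 × 0.880 = 22.
The 3rd smallest replicate is 1.1219; the 22nd is 1.7450.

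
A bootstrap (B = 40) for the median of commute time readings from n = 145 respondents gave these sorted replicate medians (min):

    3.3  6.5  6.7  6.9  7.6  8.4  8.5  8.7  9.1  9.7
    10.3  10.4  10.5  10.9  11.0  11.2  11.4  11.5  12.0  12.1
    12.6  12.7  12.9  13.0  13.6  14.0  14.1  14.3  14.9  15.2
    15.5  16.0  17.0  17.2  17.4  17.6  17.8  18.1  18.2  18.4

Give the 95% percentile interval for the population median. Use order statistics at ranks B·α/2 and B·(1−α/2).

α = 0.05; lower rank = 40 × 0.025 = 1; upper rank = 40 × 0.975 = 39.
The 1st smallest replicate is 3.3; the 39th is 18.2.

(3.3, 18.2)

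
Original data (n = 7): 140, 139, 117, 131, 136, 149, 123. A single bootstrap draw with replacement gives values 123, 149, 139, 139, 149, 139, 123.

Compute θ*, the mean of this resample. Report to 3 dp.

Mean = (123 + 149 + 139 + 139 + 149 + 139 + 123) / 7 = 961.0 / 7 = 137.286

θ* = 137.286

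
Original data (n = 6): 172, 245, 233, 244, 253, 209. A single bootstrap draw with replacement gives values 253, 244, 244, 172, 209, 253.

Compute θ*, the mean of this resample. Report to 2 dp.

Mean = (253 + 244 + 244 + 172 + 209 + 253) / 6 = 1375.0 / 6 = 229.17

θ* = 229.17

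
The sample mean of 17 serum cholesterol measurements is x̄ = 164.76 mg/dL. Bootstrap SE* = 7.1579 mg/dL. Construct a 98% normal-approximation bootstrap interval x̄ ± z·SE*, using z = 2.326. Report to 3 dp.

Margin = 2.326 × 7.1579 = 16.6493
Interval: 164.76 ± 16.6493

(148.111, 181.409)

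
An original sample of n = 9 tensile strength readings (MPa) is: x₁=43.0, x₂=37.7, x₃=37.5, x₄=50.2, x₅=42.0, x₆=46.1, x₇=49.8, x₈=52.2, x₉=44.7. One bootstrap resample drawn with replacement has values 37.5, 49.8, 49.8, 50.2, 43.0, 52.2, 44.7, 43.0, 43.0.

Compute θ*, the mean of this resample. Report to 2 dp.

θ* = 45.91

Mean = (37.5 + 49.8 + 49.8 + 50.2 + 43.0 + 52.2 + 44.7 + 43.0 + 43.0) / 9 = 413.20 / 9 = 45.91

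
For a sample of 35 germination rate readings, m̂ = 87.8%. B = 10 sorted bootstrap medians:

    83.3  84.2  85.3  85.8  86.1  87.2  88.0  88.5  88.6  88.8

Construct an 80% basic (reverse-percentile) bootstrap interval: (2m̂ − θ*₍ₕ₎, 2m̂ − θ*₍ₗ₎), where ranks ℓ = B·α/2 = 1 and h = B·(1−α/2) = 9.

Percentile endpoints at ranks 1 and 9: θ*₍1₎ = 83.3, θ*₍9₎ = 88.6.
Basic interval reflects these around m̂:
  lower = 2 × 87.8 − 88.6 = 87.0
  upper = 2 × 87.8 − 83.3 = 92.3

(87.0, 92.3)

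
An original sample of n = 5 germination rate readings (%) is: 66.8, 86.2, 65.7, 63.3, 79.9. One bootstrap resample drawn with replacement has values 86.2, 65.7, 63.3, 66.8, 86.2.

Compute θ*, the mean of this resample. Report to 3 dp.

Mean = (86.2 + 65.7 + 63.3 + 66.8 + 86.2) / 5 = 368.20 / 5 = 73.640

θ* = 73.640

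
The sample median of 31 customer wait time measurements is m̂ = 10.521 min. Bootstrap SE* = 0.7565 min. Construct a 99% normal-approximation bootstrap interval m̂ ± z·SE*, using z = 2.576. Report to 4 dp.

Margin = 2.576 × 0.7565 = 1.94874
Interval: 10.521 ± 1.94874

(8.5723, 12.4697)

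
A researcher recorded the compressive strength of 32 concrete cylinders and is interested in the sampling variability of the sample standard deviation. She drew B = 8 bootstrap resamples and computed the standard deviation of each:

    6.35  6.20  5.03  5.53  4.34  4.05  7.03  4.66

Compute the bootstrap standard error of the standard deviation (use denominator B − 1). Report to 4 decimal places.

Bootstrap SE is the standard deviation of the 8 replicate standard deviations.
Mean of replicates: (6.35 + 6.20 + 5.03 + 5.53 + 4.34 + 4.05 + 7.03 + 4.66) / 8 = 43.19000 / 8 = 5.39875
Sum of squared deviations: (+0.95125)² + (+0.80125)² + (−0.36875)² + (+0.13125)² + (−1.05875)² + (−1.34875)² + (+1.63125)² + (−0.73875)² = 7.84689
Variance = 7.84689 / 7 = 1.12098
SE* = √1.12098

SE* = 1.0588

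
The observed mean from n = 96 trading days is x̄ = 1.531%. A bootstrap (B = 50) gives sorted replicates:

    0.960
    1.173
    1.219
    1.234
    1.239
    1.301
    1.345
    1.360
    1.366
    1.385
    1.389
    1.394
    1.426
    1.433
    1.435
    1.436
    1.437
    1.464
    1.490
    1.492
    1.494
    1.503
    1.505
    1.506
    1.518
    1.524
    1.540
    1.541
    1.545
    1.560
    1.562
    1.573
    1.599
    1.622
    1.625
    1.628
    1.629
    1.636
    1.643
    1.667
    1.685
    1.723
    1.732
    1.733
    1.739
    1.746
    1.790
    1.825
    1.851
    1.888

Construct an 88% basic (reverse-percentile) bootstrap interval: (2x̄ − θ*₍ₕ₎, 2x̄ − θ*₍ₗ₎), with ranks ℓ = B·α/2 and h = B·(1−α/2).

(1.272, 1.843)

Percentile endpoints at ranks 3 and 47: θ*₍3₎ = 1.219, θ*₍47₎ = 1.790.
Basic interval reflects these around x̄:
  lower = 2 × 1.531 − 1.790 = 1.272
  upper = 2 × 1.531 − 1.219 = 1.843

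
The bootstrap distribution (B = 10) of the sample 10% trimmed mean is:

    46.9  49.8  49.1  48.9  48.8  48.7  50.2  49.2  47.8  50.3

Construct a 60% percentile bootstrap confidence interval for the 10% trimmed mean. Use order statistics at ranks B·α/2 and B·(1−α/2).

Sorted replicates: 46.9, 47.8, 48.7, 48.8, 48.9, 49.1, 49.2, 49.8, 50.2, 50.3
α = 0.40; lower rank = 10 × 0.200 = 2; upper rank = 10 × 0.800 = 8.
The 2nd smallest replicate is 47.8; the 8th is 49.8.

(47.8, 49.8)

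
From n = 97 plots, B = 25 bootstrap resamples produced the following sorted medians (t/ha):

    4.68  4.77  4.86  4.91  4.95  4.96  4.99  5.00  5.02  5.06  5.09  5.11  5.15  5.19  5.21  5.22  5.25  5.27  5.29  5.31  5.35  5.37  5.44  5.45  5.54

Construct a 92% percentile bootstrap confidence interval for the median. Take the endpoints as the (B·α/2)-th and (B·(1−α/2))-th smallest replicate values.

α = 0.08; lower rank = 25 × 0.040 = 1; upper rank = 25 × 0.960 = 24.
The 1st smallest replicate is 4.68; the 24th is 5.45.

(4.68, 5.45)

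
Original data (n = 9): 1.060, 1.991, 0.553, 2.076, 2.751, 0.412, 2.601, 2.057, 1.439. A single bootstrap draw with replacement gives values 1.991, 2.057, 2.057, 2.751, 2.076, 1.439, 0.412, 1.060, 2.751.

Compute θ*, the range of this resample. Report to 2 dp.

Range = 2.751 − 0.412 = 2.34

θ* = 2.34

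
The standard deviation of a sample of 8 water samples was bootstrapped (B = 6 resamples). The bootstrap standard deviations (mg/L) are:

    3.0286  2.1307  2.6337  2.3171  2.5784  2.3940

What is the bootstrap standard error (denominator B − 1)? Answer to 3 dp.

SE* = 0.311

Bootstrap SE is the standard deviation of the 6 replicate standard deviations.
Mean of replicates: (3.0286 + 2.1307 + 2.6337 + 2.3171 + 2.5784 + 2.3940) / 6 = 15.08250 / 6 = 2.51375
Sum of squared deviations: (+0.51485)² + (−0.38305)² + (+0.11995)² + (−0.19665)² + (+0.06465)² + (−0.11975)² = 0.48338
Variance = 0.48338 / 5 = 0.09668
SE* = √0.09668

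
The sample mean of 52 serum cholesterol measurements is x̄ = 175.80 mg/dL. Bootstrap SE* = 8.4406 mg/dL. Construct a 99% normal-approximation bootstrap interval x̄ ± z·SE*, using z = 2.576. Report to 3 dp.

(154.057, 197.543)

Margin = 2.576 × 8.4406 = 21.7430
Interval: 175.80 ± 21.7430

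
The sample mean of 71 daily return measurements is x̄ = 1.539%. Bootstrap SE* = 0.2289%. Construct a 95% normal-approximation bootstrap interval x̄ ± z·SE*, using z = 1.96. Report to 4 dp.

Margin = 1.96 × 0.2289 = 0.44864
Interval: 1.539 ± 0.44864

(1.0904, 1.9876)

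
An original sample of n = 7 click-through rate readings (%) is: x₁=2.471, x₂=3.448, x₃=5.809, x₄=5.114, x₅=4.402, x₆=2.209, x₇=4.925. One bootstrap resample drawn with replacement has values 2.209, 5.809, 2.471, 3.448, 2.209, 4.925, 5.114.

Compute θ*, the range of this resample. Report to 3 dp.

Range = 5.809 − 2.209 = 3.600

θ* = 3.600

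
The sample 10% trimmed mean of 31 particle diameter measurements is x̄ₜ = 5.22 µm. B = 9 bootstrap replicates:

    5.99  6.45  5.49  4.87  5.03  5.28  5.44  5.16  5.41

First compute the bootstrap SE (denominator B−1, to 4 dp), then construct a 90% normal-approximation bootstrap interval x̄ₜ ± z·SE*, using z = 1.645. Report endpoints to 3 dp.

(4.414, 6.026)

Mean of replicates = 5.4578; sum of squared deviations = 1.9202; SE* = √(1.9202/8) = 0.4899
Margin = 1.645 × 0.4899 = 0.8059
Interval: 5.22 ± 0.8059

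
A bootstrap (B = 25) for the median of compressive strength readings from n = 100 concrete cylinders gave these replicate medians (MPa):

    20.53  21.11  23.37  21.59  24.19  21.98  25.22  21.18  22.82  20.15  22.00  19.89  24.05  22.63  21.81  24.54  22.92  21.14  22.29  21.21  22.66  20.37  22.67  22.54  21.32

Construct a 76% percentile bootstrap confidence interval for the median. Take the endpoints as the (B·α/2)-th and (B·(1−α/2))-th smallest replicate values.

Sorted replicates: 19.89, 20.15, 20.37, 20.53, 21.11, 21.14, 21.18, 21.21, 21.32, 21.59, 21.81, 21.98, 22.00, 22.29, 22.54, 22.63, 22.66, 22.67, 22.82, 22.92, 23.37, 24.05, 24.19, 24.54, 25.22
α = 0.24; lower rank = 25 × 0.120 = 3; upper rank = 25 × 0.880 = 22.
The 3rd smallest replicate is 20.37; the 22nd is 24.05.

(20.37, 24.05)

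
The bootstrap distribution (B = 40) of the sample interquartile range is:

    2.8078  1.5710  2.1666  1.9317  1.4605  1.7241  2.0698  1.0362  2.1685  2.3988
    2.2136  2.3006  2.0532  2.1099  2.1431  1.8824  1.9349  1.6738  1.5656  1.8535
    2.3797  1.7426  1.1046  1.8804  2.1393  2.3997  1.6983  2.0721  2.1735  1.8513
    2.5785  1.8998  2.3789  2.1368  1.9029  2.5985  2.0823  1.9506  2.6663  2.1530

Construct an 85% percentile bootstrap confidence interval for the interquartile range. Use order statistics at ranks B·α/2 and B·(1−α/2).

Sorted replicates: 1.0362, 1.1046, 1.4605, 1.5656, 1.5710, 1.6738, 1.6983, 1.7241, 1.7426, 1.8513, 1.8535, 1.8804, 1.8824, 1.8998, 1.9029, 1.9317, 1.9349, 1.9506, 2.0532, 2.0698, 2.0721, 2.0823, 2.1099, 2.1368, 2.1393, 2.1431, 2.1530, 2.1666, 2.1685, 2.1735, 2.2136, 2.3006, 2.3789, 2.3797, 2.3988, 2.3997, 2.5785, 2.5985, 2.6663, 2.8078
α = 0.15; lower rank = 40 × 0.075 = 3; upper rank = 40 × 0.925 = 37.
The 3rd smallest replicate is 1.4605; the 37th is 2.5785.

(1.4605, 2.5785)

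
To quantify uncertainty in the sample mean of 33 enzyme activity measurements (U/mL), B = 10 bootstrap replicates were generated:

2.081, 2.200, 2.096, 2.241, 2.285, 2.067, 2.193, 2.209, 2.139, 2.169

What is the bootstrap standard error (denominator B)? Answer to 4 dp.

Bootstrap SE is the standard deviation of the 10 replicate means.
Mean of replicates: (2.081 + 2.200 + 2.096 + 2.241 + 2.285 + 2.067 + 2.193 + 2.209 + 2.139 + 2.169) / 10 = 21.68000 / 10 = 2.16800
Sum of squared deviations: (−0.08700)² + (+0.03200)² + (−0.07200)² + (+0.07300)² + (+0.11700)² + (−0.10100)² + (+0.02500)² + (+0.04100)² + (−0.02900)² + (+0.00100)² = 0.04614
Variance = 0.04614 / 10 = 0.00461
SE* = √0.00461

SE* = 0.0679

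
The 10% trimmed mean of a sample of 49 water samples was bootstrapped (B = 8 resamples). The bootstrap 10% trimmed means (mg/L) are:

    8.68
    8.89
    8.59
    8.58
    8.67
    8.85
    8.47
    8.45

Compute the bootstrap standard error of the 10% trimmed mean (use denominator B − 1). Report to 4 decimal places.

Bootstrap SE is the standard deviation of the 8 replicate 10% trimmed means.
Mean of replicates: (8.68 + 8.89 + 8.59 + 8.58 + 8.67 + 8.85 + 8.47 + 8.45) / 8 = 69.18000 / 8 = 8.64750
Sum of squared deviations: (+0.03250)² + (+0.24250)² + (−0.05750)² + (−0.06750)² + (+0.02250)² + (+0.20250)² + (−0.17750)² + (−0.19750)² = 0.17975
Variance = 0.17975 / 7 = 0.02568
SE* = √0.02568

SE* = 0.1602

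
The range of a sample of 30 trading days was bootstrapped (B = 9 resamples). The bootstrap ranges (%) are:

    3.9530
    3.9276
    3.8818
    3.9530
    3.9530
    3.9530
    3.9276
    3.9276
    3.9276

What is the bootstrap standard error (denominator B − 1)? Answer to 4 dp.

SE* = 0.0233

Bootstrap SE is the standard deviation of the 9 replicate ranges.
Mean of replicates: (3.9530 + 3.9276 + 3.8818 + 3.9530 + 3.9530 + 3.9530 + 3.9276 + 3.9276 + 3.9276) / 9 = 35.404200 / 9 = 3.933800
Sum of squared deviations: (+0.019200)² + (−0.006200)² + (−0.052000)² + (+0.019200)² + (+0.019200)² + (+0.019200)² + (−0.006200)² + (−0.006200)² + (−0.006200)² = 0.004332
Variance = 0.004332 / 8 = 0.000542
SE* = √0.000542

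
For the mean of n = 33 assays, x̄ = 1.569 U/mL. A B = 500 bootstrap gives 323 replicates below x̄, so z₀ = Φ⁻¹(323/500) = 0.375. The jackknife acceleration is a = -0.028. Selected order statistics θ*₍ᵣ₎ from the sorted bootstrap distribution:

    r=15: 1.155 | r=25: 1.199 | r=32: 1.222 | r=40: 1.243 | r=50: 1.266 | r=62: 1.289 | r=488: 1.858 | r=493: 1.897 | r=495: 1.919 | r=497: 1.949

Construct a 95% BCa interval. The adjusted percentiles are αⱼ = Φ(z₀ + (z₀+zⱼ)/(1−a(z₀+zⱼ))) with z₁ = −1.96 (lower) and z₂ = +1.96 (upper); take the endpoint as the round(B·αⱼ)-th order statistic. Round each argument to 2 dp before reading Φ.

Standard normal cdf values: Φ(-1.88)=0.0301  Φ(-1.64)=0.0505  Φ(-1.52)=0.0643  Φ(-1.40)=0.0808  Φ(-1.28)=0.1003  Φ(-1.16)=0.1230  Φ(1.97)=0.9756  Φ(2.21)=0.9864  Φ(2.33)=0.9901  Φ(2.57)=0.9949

(1.266, 1.949)

Lower: z₀ + z₁ = 0.375 + (-1.960) = -1.585; 1 − a(z₀+z₁) = 1 − (-0.028)(-1.585) = 0.9556; argument = 0.375 + (-1.585)/0.9556 = -1.2836 → -1.28.
α₁ = Φ(-1.28) = 0.1003; rank = round(500 × 0.1003) = 50; θ*₍50₎ = 1.266.
Upper: z₀ + z₂ = 2.335; 1 − a(z₀+z₂) = 1.0654; argument = 2.5667 → 2.57; α₂ = 0.9949; rank = 497; θ*₍497₎ = 1.949.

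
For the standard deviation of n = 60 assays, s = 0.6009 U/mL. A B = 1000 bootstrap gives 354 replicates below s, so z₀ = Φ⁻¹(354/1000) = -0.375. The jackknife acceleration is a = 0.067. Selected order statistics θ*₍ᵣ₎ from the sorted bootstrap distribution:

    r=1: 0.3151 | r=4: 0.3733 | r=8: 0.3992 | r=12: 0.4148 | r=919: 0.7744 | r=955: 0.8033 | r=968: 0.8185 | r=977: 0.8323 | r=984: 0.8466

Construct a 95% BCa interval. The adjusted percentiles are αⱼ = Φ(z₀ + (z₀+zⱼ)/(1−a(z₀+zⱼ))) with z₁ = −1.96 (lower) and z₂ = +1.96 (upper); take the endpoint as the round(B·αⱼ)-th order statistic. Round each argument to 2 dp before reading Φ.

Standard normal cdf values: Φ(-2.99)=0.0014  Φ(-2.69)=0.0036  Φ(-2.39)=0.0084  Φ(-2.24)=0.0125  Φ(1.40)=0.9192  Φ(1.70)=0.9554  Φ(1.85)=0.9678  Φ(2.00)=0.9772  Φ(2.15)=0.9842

(0.3992, 0.7744)

Lower: z₀ + z₁ = -0.375 + (-1.960) = -2.335; 1 − a(z₀+z₁) = 1 − (0.067)(-2.335) = 1.1564; argument = -0.375 + (-2.335)/1.1564 = -2.3941 → -2.39.
α₁ = Φ(-2.39) = 0.0084; rank = round(1000 × 0.0084) = 8; θ*₍8₎ = 0.3992.
Upper: z₀ + z₂ = 1.585; 1 − a(z₀+z₂) = 0.8938; argument = 1.3983 → 1.40; α₂ = 0.9192; rank = 919; θ*₍919₎ = 0.7744.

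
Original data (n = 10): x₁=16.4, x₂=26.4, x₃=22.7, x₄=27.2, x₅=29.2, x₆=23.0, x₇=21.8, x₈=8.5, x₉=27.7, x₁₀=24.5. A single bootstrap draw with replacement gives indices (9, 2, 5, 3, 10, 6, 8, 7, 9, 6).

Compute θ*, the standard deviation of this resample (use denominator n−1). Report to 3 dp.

θ* = 5.833

Resample values: 27.7, 26.4, 29.2, 22.7, 24.5, 23.0, 8.5, 21.8, 27.7, 23.0.
Mean = 23.4500; sum of squared deviations = 306.1850
s² = 306.1850 / 9 = 34.0206
s = √34.0206 = 5.833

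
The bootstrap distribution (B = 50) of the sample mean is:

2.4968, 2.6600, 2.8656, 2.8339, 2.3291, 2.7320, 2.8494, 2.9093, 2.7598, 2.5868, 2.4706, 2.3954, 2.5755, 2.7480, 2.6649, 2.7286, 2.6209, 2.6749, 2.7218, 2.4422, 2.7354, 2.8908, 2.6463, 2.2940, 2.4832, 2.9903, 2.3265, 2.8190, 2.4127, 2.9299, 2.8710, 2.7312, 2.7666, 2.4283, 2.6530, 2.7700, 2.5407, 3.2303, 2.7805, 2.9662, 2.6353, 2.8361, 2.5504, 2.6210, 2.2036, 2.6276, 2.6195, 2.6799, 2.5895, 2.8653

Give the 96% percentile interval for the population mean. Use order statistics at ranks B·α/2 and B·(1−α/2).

(2.2036, 2.9903)

Sorted replicates: 2.2036, 2.2940, 2.3265, 2.3291, 2.3954, 2.4127, 2.4283, 2.4422, 2.4706, 2.4832, 2.4968, 2.5407, 2.5504, 2.5755, 2.5868, 2.5895, 2.6195, 2.6209, 2.6210, 2.6276, 2.6353, 2.6463, 2.6530, 2.6600, 2.6649, 2.6749, 2.6799, 2.7218, 2.7286, 2.7312, 2.7320, 2.7354, 2.7480, 2.7598, 2.7666, 2.7700, 2.7805, 2.8190, 2.8339, 2.8361, 2.8494, 2.8653, 2.8656, 2.8710, 2.8908, 2.9093, 2.9299, 2.9662, 2.9903, 3.2303
α = 0.04; lower rank = 50 × 0.020 = 1; upper rank = 50 × 0.980 = 49.
The 1st smallest replicate is 2.2036; the 49th is 2.9903.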